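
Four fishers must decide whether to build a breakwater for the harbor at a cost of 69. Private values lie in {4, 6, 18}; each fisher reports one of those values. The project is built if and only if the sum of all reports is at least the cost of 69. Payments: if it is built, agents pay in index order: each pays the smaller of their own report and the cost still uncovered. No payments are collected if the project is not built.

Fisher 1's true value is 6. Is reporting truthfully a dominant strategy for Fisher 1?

Check each profile of the others' reports and compare truth against every alternative report.
Others report (4, 4, 4): truth gives 0, best alternative gives 0.
Others report (4, 4, 6): truth gives 0, best alternative gives 0.
Others report (4, 4, 18): truth gives 0, best alternative gives 0.
Others report (4, 6, 4): truth gives 0, best alternative gives 0.
Others report (4, 6, 6): truth gives 0, best alternative gives 0.
Others report (4, 6, 18): truth gives 0, best alternative gives 0.
(Remaining 21 profiles checked similarly; truth is weakly best in each.)
In every case the truthful report is at least as good as any alternative, so it is a dominant strategy.

Yes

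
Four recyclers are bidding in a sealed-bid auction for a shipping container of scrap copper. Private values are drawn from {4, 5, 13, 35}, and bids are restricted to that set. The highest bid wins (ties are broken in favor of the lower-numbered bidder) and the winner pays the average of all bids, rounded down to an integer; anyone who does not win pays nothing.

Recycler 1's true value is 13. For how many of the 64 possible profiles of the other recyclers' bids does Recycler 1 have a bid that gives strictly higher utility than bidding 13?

8

Others bid (4, 4, 4): truth gives 7; bid 4 gives 9 > 7. Violating.
Others bid (4, 4, 5): truth gives 7; bid 5 gives 9 > 7. Violating.
Others bid (4, 5, 4): truth gives 7; bid 5 gives 9 > 7. Violating.
Others bid (4, 5, 5): truth gives 7; bid 5 gives 9 > 7. Violating.
Others bid (4, 4, 13): truth gives 5; no alternative beats it.
Others bid (4, 4, 35): truth gives 0; no alternative beats it.
(Checking all 64 profiles: 8 have a profitable deviation, 56 do not.)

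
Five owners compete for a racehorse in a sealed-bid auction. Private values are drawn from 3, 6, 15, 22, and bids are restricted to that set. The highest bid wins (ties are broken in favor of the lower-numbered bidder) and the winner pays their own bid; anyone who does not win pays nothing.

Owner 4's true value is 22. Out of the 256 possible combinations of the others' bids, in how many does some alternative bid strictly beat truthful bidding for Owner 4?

Others bid (3, 3, 3, 3): truth gives 0; bid 6 gives 16 > 0. Violating.
Others bid (3, 3, 3, 6): truth gives 0; bid 6 gives 16 > 0. Violating.
Others bid (3, 3, 3, 15): truth gives 0; bid 15 gives 7 > 0. Violating.
Others bid (3, 3, 6, 3): truth gives 0; bid 15 gives 7 > 0. Violating.
Others bid (3, 3, 3, 22): truth gives 0; no alternative beats it.
Others bid (3, 3, 6, 22): truth gives 0; no alternative beats it.
(Checking all 256 profiles: 24 have a profitable deviation, 232 do not.)

24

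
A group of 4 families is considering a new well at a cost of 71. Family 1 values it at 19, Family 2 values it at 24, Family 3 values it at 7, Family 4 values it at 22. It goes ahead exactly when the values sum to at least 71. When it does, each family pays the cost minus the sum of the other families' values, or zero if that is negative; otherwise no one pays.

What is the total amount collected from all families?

Total value 72 ≥ cost 71, so it is built.
Family 1: others sum to 53; max(0, 71 - 53) = 18.
Family 2: others sum to 48; max(0, 71 - 48) = 23.
Family 3: others sum to 65; max(0, 71 - 65) = 6.
Family 4: others sum to 50; max(0, 71 - 50) = 21.
Total collected = 18 + 23 + 6 + 21 = 68.

68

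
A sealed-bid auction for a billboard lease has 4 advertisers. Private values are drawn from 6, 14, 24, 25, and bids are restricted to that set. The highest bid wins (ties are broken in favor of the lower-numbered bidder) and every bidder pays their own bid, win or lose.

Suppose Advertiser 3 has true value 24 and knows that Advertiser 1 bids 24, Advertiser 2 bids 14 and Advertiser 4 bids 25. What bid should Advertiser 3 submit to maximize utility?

25

Bid 6: loses but pays 6, utility -6.
Bid 14: loses but pays 14, utility -14.
Bid 24: loses but pays 24, utility -24.
Bid 25: wins, pays 25, utility 24 - 25 = -1.
The best choice is 25 with utility -1.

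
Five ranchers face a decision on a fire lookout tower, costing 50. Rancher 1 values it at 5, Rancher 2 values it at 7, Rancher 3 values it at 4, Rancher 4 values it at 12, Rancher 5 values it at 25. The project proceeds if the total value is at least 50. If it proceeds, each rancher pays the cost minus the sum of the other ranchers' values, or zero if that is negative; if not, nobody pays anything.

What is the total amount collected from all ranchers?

Total value 53 ≥ cost 50, so it is built.
Rancher 1: others sum to 48; max(0, 50 - 48) = 2.
Rancher 2: others sum to 46; max(0, 50 - 46) = 4.
Rancher 3: others sum to 49; max(0, 50 - 49) = 1.
Rancher 4: others sum to 41; max(0, 50 - 41) = 9.
Rancher 5: others sum to 28; max(0, 50 - 28) = 22.
Total collected = 2 + 4 + 1 + 9 + 22 = 38.

38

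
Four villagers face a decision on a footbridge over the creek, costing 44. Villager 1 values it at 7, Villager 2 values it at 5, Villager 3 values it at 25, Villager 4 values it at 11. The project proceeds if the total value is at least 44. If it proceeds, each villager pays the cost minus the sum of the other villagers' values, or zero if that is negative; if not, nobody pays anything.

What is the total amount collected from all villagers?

Total value 48 ≥ cost 44, so it is built.
Villager 1: others sum to 41; max(0, 44 - 41) = 3.
Villager 2: others sum to 43; max(0, 44 - 43) = 1.
Villager 3: others sum to 23; max(0, 44 - 23) = 21.
Villager 4: others sum to 37; max(0, 44 - 37) = 7.
Total collected = 3 + 1 + 21 + 7 = 32.

32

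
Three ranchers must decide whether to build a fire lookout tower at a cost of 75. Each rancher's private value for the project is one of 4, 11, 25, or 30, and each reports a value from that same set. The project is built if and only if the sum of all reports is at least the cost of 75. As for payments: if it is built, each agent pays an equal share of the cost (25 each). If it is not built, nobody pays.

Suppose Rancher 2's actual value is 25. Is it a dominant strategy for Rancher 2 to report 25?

Yes

Check each profile of the others' reports and compare truth against every alternative report.
Others report (4, 4): truth gives 0, best alternative gives 0.
Others report (4, 11): truth gives 0, best alternative gives 0.
Others report (4, 25): truth gives 0, best alternative gives 0.
Others report (4, 30): truth gives 0, best alternative gives 0.
Others report (11, 4): truth gives 0, best alternative gives 0.
Others report (11, 11): truth gives 0, best alternative gives 0.
(Remaining 10 profiles checked similarly; truth is weakly best in each.)
In every case the truthful report is at least as good as any alternative, so it is a dominant strategy.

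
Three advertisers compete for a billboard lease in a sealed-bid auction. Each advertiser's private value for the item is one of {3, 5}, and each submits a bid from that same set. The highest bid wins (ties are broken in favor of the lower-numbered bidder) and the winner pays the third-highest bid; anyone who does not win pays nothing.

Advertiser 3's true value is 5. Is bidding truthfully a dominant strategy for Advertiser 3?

Yes

Check each profile of the others' bids and compare truth against every alternative bid.
Others bid (3, 3): truth gives 2, best alternative gives 0.
Others bid (3, 5): truth gives 0, best alternative gives 0.
Others bid (5, 3): truth gives 0, best alternative gives 0.
Others bid (5, 5): truth gives 0, best alternative gives 0.
In every case the truthful bid is at least as good as any alternative, so it is a dominant strategy.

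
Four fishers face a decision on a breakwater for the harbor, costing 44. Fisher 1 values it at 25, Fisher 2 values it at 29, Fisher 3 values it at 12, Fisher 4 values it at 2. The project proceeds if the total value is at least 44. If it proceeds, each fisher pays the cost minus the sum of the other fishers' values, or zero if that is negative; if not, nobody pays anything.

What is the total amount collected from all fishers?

Total value 68 ≥ cost 44, so it is built.
Fisher 1: others sum to 43; max(0, 44 - 43) = 1.
Fisher 2: others sum to 39; max(0, 44 - 39) = 5.
Fisher 3: others sum to 56; max(0, 44 - 56) = 0.
Fisher 4: others sum to 66; max(0, 44 - 66) = 0.
Total collected = 1 + 5 + 0 + 0 = 6.

6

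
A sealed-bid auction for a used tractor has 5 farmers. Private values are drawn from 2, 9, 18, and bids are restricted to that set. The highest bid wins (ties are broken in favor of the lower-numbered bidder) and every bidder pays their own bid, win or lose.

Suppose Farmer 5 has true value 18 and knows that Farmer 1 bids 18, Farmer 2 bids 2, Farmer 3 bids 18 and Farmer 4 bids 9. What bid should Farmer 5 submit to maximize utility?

Bid 2: loses but pays 2, utility -2.
Bid 9: loses but pays 9, utility -9.
Bid 18: loses but pays 18, utility -18.
The best choice is 2 with utility -2.

2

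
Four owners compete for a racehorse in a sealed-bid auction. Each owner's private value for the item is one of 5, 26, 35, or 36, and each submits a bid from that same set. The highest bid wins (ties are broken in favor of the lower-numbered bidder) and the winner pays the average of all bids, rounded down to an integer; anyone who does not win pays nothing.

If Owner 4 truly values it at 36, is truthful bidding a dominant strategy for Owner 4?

No

Consider the case where Owner 1 bids 5, Owner 2 bids 5 and Owner 3 bids 5.
Truthful bid 36: wins, pays 12, utility 36 - 12 = 24.
Bid 26 instead: wins, pays 10, utility 36 - 10 = 26.
Since 26 > 24, bidding 26 is strictly better here, so truthful bidding is not dominant.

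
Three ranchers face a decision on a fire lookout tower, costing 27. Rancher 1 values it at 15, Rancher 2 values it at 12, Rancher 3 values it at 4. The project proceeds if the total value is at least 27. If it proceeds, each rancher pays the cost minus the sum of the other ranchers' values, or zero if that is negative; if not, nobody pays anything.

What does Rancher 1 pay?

Total value 31 ≥ cost 27, so the project is built.
The other ranchers' values sum to 16.
Cost minus that sum is 27 - 16 = 11.

11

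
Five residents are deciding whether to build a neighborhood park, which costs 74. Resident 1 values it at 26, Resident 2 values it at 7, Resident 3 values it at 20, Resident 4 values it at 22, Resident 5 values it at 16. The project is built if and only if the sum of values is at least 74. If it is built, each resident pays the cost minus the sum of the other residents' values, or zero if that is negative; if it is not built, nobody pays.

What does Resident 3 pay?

Total value 91 ≥ cost 74, so the project is built.
The other residents' values sum to 71.
Cost minus that sum is 74 - 71 = 3.

3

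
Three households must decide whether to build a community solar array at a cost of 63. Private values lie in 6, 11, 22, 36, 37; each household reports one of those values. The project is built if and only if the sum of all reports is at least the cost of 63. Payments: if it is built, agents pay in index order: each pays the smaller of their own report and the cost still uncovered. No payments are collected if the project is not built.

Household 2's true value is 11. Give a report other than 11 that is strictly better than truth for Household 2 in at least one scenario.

Suppose Household 1 reports 22 and Household 3 reports 36.
Report 11: project built, pays 11, utility 11 - 11 = 0.
Report 6: project built, pays 6, utility 11 - 6 = 5.
So reporting 6 beats truth here (5 > 0).

6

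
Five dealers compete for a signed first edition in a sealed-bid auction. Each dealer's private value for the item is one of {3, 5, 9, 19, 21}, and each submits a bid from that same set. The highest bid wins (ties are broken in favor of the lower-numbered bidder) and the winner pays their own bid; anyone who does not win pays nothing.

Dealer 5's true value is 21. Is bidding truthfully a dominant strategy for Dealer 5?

No

Consider the case where Dealer 1 bids 3, Dealer 2 bids 3, Dealer 3 bids 3 and Dealer 4 bids 3.
Truthful bid 21: wins, pays 21, utility 21 - 21 = 0.
Bid 5 instead: wins, pays 5, utility 21 - 5 = 16.
Since 16 > 0, bidding 5 is strictly better here, so truthful bidding is not dominant.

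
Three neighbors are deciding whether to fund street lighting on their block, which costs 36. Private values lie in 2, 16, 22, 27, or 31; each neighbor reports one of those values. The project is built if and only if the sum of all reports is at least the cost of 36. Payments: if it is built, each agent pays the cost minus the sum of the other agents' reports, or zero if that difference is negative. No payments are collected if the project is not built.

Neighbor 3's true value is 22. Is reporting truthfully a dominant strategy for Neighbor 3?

Check each profile of the others' reports and compare truth against every alternative report.
Others report (16, 22): truth gives 22, best alternative gives 22.
Others report (16, 27): truth gives 22, best alternative gives 22.
Others report (16, 31): truth gives 22, best alternative gives 22.
Others report (22, 16): truth gives 22, best alternative gives 22.
Others report (22, 22): truth gives 22, best alternative gives 22.
Others report (22, 27): truth gives 22, best alternative gives 22.
(Remaining 19 profiles checked similarly; truth is weakly best in each.)
In every case the truthful report is at least as good as any alternative, so it is a dominant strategy.

Yes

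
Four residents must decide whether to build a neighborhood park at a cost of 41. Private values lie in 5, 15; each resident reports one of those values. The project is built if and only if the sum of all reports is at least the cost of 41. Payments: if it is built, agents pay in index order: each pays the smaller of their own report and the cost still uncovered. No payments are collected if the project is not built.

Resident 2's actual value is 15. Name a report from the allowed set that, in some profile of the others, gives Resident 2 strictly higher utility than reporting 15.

5

Suppose Resident 1 reports 15, Resident 3 reports 15 and Resident 4 reports 15.
Report 15: project built, pays 15, utility 15 - 15 = 0.
Report 5: project built, pays 5, utility 15 - 5 = 10.
So reporting 5 beats truth here (10 > 0).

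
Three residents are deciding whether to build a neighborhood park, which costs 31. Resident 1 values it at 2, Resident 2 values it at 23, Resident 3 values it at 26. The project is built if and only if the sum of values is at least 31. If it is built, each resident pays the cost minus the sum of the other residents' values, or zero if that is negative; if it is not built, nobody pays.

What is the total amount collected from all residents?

Total value 51 ≥ cost 31, so it is built.
Resident 1: others sum to 49; max(0, 31 - 49) = 0.
Resident 2: others sum to 28; max(0, 31 - 28) = 3.
Resident 3: others sum to 25; max(0, 31 - 25) = 6.
Total collected = 0 + 3 + 6 = 9.

9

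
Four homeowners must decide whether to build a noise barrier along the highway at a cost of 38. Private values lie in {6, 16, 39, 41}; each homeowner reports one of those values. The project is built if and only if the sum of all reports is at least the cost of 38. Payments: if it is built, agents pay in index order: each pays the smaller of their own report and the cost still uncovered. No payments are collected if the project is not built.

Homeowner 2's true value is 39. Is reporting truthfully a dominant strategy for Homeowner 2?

No

Consider the case where Homeowner 1 reports 6, Homeowner 3 reports 6 and Homeowner 4 reports 16.
Truthful report 39: project built, pays 32, utility 39 - 32 = 7.
Report 16 instead: project built, pays 16, utility 39 - 16 = 23.
Since 23 > 7, reporting 16 is strictly better here, so truthful reporting is not dominant.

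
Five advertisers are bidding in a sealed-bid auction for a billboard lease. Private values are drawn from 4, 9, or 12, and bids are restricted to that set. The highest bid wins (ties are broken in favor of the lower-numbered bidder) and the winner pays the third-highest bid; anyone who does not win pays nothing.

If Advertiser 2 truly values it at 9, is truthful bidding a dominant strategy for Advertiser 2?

No

Consider the case where Advertiser 1 bids 4, Advertiser 3 bids 4, Advertiser 4 bids 4 and Advertiser 5 bids 12.
Truthful bid 9: loses, pays 0, utility 0.
Bid 12 instead: wins, pays 4, utility 9 - 4 = 5.
Since 5 > 0, bidding 12 is strictly better here, so truthful bidding is not dominant.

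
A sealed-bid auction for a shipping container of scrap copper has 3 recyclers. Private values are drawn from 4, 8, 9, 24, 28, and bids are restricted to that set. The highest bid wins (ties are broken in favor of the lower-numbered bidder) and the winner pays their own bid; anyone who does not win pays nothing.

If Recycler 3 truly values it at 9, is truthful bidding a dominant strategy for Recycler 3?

Consider the case where Recycler 1 bids 4 and Recycler 2 bids 4.
Truthful bid 9: wins, pays 9, utility 9 - 9 = 0.
Bid 8 instead: wins, pays 8, utility 9 - 8 = 1.
Since 1 > 0, bidding 8 is strictly better here, so truthful bidding is not dominant.

No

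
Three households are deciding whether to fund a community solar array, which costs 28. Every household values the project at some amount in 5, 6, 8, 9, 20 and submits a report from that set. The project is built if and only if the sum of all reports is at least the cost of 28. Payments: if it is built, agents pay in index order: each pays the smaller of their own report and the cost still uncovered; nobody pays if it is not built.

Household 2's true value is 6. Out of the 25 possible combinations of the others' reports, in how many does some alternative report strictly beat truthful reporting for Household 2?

Others report (5, 20): truth gives 0; report 5 gives 1 > 0. Violating.
Others report (6, 20): truth gives 0; report 5 gives 1 > 0. Violating.
Others report (8, 20): truth gives 0; report 5 gives 1 > 0. Violating.
Others report (9, 20): truth gives 0; report 5 gives 1 > 0. Violating.
Others report (5, 5): truth gives 0; no alternative beats it.
Others report (5, 6): truth gives 0; no alternative beats it.
(Checking all 25 profiles: 9 have a profitable deviation, 16 do not.)

9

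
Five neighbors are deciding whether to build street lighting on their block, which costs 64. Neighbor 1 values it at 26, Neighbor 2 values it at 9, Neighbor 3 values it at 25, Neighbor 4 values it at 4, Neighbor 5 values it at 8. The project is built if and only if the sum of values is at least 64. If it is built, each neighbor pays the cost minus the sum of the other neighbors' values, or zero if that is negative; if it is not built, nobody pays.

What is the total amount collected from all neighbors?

Total value 72 ≥ cost 64, so it is built.
Neighbor 1: others sum to 46; max(0, 64 - 46) = 18.
Neighbor 2: others sum to 63; max(0, 64 - 63) = 1.
Neighbor 3: others sum to 47; max(0, 64 - 47) = 17.
Neighbor 4: others sum to 68; max(0, 64 - 68) = 0.
Neighbor 5: others sum to 64; max(0, 64 - 64) = 0.
Total collected = 18 + 1 + 17 + 0 + 0 = 36.

36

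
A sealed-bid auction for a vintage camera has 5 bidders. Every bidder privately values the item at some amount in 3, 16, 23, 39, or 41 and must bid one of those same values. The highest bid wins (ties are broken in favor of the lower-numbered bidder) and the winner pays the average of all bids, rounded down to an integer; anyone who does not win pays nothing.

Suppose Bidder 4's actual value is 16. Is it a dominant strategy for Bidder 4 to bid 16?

Consider the case where Bidder 1 bids 3, Bidder 2 bids 3, Bidder 3 bids 3 and Bidder 5 bids 23.
Truthful bid 16: loses, pays 0, utility 0.
Bid 23 instead: wins, pays 11, utility 16 - 11 = 5.
Since 5 > 0, bidding 23 is strictly better here, so truthful bidding is not dominant.

No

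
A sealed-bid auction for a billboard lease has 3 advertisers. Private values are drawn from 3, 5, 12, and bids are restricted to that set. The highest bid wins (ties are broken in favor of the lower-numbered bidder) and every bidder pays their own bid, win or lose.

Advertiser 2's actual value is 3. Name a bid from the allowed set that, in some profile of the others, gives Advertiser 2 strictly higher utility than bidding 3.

5

Suppose Advertiser 1 bids 3 and Advertiser 3 bids 3.
Bid 3: loses but pays 3, utility -3.
Bid 5: wins, pays 5, utility 3 - 5 = -2.
So bidding 5 beats truth here (-2 > -3).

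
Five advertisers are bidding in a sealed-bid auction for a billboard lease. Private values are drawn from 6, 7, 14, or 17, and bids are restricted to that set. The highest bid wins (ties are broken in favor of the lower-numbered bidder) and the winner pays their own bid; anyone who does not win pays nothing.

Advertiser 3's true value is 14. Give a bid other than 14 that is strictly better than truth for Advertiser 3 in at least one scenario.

Suppose Advertiser 1 bids 6, Advertiser 2 bids 6, Advertiser 4 bids 6 and Advertiser 5 bids 6.
Bid 14: wins, pays 14, utility 14 - 14 = 0.
Bid 7: wins, pays 7, utility 14 - 7 = 7.
So bidding 7 beats truth here (7 > 0).

7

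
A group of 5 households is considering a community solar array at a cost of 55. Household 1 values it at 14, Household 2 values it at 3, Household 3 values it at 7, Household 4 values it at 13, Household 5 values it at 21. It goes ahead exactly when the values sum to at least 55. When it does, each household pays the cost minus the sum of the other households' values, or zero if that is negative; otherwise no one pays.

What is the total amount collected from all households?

43

Total value 58 ≥ cost 55, so it is built.
Household 1: others sum to 44; max(0, 55 - 44) = 11.
Household 2: others sum to 55; max(0, 55 - 55) = 0.
Household 3: others sum to 51; max(0, 55 - 51) = 4.
Household 4: others sum to 45; max(0, 55 - 45) = 10.
Household 5: others sum to 37; max(0, 55 - 37) = 18.
Total collected = 11 + 0 + 4 + 10 + 18 = 43.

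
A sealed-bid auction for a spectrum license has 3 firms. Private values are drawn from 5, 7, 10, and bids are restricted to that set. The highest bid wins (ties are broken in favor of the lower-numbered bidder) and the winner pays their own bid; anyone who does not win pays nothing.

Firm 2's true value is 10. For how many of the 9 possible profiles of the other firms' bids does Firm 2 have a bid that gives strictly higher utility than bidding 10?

Others bid (5, 5): truth gives 0; bid 7 gives 3 > 0. Violating.
Others bid (5, 7): truth gives 0; bid 7 gives 3 > 0. Violating.
Others bid (5, 10): truth gives 0; no alternative beats it.
Others bid (7, 5): truth gives 0; no alternative beats it.
(Checking all 9 profiles: 2 have a profitable deviation, 7 do not.)

2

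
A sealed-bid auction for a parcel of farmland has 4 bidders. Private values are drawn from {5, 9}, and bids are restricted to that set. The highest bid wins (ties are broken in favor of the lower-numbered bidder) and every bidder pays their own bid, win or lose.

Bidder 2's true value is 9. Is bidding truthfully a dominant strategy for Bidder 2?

Consider the case where Bidder 1 bids 9, Bidder 3 bids 5 and Bidder 4 bids 5.
Truthful bid 9: loses but pays 9, utility -9.
Bid 5 instead: loses but pays 5, utility -5.
Since -5 > -9, bidding 5 is strictly better here, so truthful bidding is not dominant.

No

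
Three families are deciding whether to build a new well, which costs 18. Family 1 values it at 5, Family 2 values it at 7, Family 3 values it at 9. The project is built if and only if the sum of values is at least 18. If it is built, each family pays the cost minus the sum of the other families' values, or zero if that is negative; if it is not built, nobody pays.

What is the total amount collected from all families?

Total value 21 ≥ cost 18, so it is built.
Family 1: others sum to 16; max(0, 18 - 16) = 2.
Family 2: others sum to 14; max(0, 18 - 14) = 4.
Family 3: others sum to 12; max(0, 18 - 12) = 6.
Total collected = 2 + 4 + 6 = 12.

12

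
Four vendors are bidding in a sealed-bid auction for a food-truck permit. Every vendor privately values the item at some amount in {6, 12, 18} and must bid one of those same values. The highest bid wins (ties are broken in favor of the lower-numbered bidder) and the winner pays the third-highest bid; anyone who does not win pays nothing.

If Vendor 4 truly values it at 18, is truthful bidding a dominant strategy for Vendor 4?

Yes

Check each profile of the others' bids and compare truth against every alternative bid.
Others bid (6, 6, 12): truth gives 12, best alternative gives 0.
Others bid (6, 12, 6): truth gives 12, best alternative gives 0.
Others bid (12, 6, 6): truth gives 12, best alternative gives 0.
Others bid (6, 12, 12): truth gives 6, best alternative gives 0.
Others bid (12, 6, 12): truth gives 6, best alternative gives 0.
Others bid (12, 12, 6): truth gives 6, best alternative gives 0.
(Remaining 21 profiles checked similarly; truth is weakly best in each.)
In every case the truthful bid is at least as good as any alternative, so it is a dominant strategy.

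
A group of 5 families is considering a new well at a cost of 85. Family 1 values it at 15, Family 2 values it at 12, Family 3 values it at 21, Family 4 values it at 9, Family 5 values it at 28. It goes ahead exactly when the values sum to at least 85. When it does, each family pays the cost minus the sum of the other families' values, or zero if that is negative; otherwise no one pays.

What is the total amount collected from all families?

Total value 85 ≥ cost 85, so it is built.
Family 1: others sum to 70; max(0, 85 - 70) = 15.
Family 2: others sum to 73; max(0, 85 - 73) = 12.
Family 3: others sum to 64; max(0, 85 - 64) = 21.
Family 4: others sum to 76; max(0, 85 - 76) = 9.
Family 5: others sum to 57; max(0, 85 - 57) = 28.
Total collected = 15 + 12 + 21 + 9 + 28 = 85.

85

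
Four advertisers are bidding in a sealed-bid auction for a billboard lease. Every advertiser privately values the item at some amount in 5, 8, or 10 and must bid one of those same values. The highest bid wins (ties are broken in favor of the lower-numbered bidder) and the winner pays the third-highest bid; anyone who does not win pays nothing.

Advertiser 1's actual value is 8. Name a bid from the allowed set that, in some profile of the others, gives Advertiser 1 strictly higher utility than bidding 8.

Suppose Advertiser 2 bids 5, Advertiser 3 bids 5 and Advertiser 4 bids 10.
Bid 8: loses, pays 0, utility 0.
Bid 10: wins, pays 5, utility 8 - 5 = 3.
So bidding 10 beats truth here (3 > 0).

10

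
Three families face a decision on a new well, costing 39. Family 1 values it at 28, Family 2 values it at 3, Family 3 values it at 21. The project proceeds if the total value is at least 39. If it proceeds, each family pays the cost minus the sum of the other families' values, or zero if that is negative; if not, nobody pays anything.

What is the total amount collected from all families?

Total value 52 ≥ cost 39, so it is built.
Family 1: others sum to 24; max(0, 39 - 24) = 15.
Family 2: others sum to 49; max(0, 39 - 49) = 0.
Family 3: others sum to 31; max(0, 39 - 31) = 8.
Total collected = 15 + 0 + 8 = 23.

23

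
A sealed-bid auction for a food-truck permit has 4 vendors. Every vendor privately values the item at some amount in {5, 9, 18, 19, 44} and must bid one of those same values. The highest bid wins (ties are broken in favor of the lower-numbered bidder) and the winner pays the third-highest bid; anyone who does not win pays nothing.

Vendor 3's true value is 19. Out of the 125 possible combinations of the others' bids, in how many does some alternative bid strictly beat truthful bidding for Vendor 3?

27

Others bid (5, 5, 44): truth gives 0; bid 44 gives 14 > 0. Violating.
Others bid (5, 9, 44): truth gives 0; bid 44 gives 10 > 0. Violating.
Others bid (5, 18, 44): truth gives 0; bid 44 gives 1 > 0. Violating.
Others bid (5, 19, 5): truth gives 0; bid 44 gives 14 > 0. Violating.
Others bid (5, 5, 5): truth gives 14; no alternative beats it.
Others bid (5, 5, 9): truth gives 14; no alternative beats it.
(Checking all 125 profiles: 27 have a profitable deviation, 98 do not.)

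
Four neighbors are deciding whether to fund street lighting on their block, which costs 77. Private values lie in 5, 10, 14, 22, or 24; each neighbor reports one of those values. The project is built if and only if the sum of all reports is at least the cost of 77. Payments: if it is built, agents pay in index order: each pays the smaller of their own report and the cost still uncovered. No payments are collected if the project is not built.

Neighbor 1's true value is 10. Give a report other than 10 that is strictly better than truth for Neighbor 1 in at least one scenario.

5

Suppose Neighbor 2 reports 24, Neighbor 3 reports 24 and Neighbor 4 reports 24.
Report 10: project built, pays 10, utility 10 - 10 = 0.
Report 5: project built, pays 5, utility 10 - 5 = 5.
So reporting 5 beats truth here (5 > 0).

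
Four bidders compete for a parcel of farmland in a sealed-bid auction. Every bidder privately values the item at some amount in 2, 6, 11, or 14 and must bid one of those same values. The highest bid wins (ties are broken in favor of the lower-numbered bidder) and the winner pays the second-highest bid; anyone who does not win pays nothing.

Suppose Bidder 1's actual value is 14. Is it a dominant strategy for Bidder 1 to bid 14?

Check each profile of the others' bids and compare truth against every alternative bid.
Others bid (2, 2, 2): truth gives 12, best alternative gives 12.
Others bid (2, 2, 6): truth gives 8, best alternative gives 8.
Others bid (2, 6, 2): truth gives 8, best alternative gives 8.
Others bid (2, 6, 6): truth gives 8, best alternative gives 8.
Others bid (6, 2, 2): truth gives 8, best alternative gives 8.
Others bid (6, 2, 6): truth gives 8, best alternative gives 8.
(Remaining 58 profiles checked similarly; truth is weakly best in each.)
In every case the truthful bid is at least as good as any alternative, so it is a dominant strategy.

Yes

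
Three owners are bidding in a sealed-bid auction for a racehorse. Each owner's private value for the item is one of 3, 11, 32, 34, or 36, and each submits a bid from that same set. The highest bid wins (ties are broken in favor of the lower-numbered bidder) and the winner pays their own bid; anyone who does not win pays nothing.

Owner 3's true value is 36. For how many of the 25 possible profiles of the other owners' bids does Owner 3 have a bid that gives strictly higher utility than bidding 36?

9

Others bid (3, 3): truth gives 0; bid 11 gives 25 > 0. Violating.
Others bid (3, 11): truth gives 0; bid 32 gives 4 > 0. Violating.
Others bid (3, 32): truth gives 0; bid 34 gives 2 > 0. Violating.
Others bid (11, 3): truth gives 0; bid 32 gives 4 > 0. Violating.
Others bid (3, 34): truth gives 0; no alternative beats it.
Others bid (3, 36): truth gives 0; no alternative beats it.
(Checking all 25 profiles: 9 have a profitable deviation, 16 do not.)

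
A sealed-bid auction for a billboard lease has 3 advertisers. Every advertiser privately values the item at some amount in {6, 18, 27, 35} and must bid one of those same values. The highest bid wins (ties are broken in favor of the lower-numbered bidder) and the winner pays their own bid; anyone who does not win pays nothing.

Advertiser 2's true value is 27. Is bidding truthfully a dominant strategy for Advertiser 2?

No

Consider the case where Advertiser 1 bids 6 and Advertiser 3 bids 6.
Truthful bid 27: wins, pays 27, utility 27 - 27 = 0.
Bid 18 instead: wins, pays 18, utility 27 - 18 = 9.
Since 9 > 0, bidding 18 is strictly better here, so truthful bidding is not dominant.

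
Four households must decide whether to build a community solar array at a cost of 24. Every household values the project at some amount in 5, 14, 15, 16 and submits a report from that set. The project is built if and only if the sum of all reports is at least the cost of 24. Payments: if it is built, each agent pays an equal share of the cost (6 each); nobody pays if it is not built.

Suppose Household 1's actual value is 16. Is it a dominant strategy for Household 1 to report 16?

Yes

Check each profile of the others' reports and compare truth against every alternative report.
Others report (5, 5, 5): truth gives 10, best alternative gives 10.
Others report (5, 5, 14): truth gives 10, best alternative gives 10.
Others report (5, 5, 15): truth gives 10, best alternative gives 10.
Others report (5, 5, 16): truth gives 10, best alternative gives 10.
Others report (5, 14, 5): truth gives 10, best alternative gives 10.
Others report (5, 14, 14): truth gives 10, best alternative gives 10.
(Remaining 58 profiles checked similarly; truth is weakly best in each.)
In every case the truthful report is at least as good as any alternative, so it is a dominant strategy.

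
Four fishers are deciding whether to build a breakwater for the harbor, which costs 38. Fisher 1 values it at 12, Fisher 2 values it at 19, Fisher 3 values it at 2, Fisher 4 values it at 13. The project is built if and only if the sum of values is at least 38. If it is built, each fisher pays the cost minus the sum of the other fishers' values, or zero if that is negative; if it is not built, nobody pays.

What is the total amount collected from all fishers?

20

Total value 46 ≥ cost 38, so it is built.
Fisher 1: others sum to 34; max(0, 38 - 34) = 4.
Fisher 2: others sum to 27; max(0, 38 - 27) = 11.
Fisher 3: others sum to 44; max(0, 38 - 44) = 0.
Fisher 4: others sum to 33; max(0, 38 - 33) = 5.
Total collected = 4 + 11 + 0 + 5 = 20.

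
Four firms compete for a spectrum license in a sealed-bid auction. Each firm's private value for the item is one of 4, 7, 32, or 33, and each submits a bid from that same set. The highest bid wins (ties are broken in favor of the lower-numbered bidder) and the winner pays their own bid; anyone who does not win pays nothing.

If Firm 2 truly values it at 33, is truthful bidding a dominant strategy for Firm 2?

No

Consider the case where Firm 1 bids 4, Firm 3 bids 4 and Firm 4 bids 4.
Truthful bid 33: wins, pays 33, utility 33 - 33 = 0.
Bid 7 instead: wins, pays 7, utility 33 - 7 = 26.
Since 26 > 0, bidding 7 is strictly better here, so truthful bidding is not dominant.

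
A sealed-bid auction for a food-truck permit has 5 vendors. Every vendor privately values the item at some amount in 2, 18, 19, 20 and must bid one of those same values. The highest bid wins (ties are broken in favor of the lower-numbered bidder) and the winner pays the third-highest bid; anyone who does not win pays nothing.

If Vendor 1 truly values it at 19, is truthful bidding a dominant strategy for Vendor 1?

No

Consider the case where Vendor 2 bids 2, Vendor 3 bids 2, Vendor 4 bids 2 and Vendor 5 bids 20.
Truthful bid 19: loses, pays 0, utility 0.
Bid 20 instead: wins, pays 2, utility 19 - 2 = 17.
Since 17 > 0, bidding 20 is strictly better here, so truthful bidding is not dominant.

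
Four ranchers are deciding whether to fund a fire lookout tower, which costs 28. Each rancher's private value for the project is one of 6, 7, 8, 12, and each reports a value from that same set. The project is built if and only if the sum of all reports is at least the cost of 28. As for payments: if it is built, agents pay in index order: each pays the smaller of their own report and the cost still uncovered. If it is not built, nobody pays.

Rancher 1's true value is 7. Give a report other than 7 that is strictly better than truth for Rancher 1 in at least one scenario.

6

Suppose Rancher 2 reports 6, Rancher 3 reports 6 and Rancher 4 reports 12.
Report 7: project built, pays 7, utility 7 - 7 = 0.
Report 6: project built, pays 6, utility 7 - 6 = 1.
So reporting 6 beats truth here (1 > 0).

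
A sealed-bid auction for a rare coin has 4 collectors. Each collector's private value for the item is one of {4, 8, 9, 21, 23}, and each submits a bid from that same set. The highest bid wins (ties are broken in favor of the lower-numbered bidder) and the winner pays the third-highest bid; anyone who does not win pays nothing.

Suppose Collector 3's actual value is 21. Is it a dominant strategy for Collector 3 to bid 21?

Consider the case where Collector 1 bids 4, Collector 2 bids 4 and Collector 4 bids 23.
Truthful bid 21: loses, pays 0, utility 0.
Bid 23 instead: wins, pays 4, utility 21 - 4 = 17.
Since 17 > 0, bidding 23 is strictly better here, so truthful bidding is not dominant.

No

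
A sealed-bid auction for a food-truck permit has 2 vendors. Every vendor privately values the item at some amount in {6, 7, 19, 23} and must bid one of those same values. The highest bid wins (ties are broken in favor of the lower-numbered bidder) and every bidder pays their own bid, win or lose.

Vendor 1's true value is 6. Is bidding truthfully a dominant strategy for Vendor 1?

No

Consider the case where Vendor 2 bids 7.
Truthful bid 6: loses but pays 6, utility -6.
Bid 7 instead: wins, pays 7, utility 6 - 7 = -1.
Since -1 > -6, bidding 7 is strictly better here, so truthful bidding is not dominant.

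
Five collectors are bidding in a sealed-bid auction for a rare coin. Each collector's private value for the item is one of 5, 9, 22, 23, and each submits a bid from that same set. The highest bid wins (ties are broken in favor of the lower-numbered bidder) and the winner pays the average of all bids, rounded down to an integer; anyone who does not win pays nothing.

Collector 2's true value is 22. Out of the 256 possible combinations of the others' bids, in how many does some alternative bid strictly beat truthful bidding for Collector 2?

138

Others bid (5, 5, 5, 5): truth gives 14; bid 9 gives 17 > 14. Violating.
Others bid (5, 5, 5, 9): truth gives 13; bid 9 gives 16 > 13. Violating.
Others bid (5, 5, 5, 23): truth gives 0; bid 23 gives 10 > 0. Violating.
Others bid (5, 5, 9, 5): truth gives 13; bid 9 gives 16 > 13. Violating.
Others bid (5, 5, 5, 22): truth gives 11; no alternative beats it.
Others bid (5, 5, 9, 22): truth gives 10; no alternative beats it.
(Checking all 256 profiles: 138 have a profitable deviation, 118 do not.)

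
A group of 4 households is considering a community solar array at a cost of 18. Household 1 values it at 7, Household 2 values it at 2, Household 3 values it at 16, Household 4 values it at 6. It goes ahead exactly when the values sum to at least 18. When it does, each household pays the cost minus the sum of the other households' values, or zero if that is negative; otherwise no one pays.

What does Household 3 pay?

Total value 31 ≥ cost 18, so the project is built.
The other households' values sum to 15.
Cost minus that sum is 18 - 15 = 3.

3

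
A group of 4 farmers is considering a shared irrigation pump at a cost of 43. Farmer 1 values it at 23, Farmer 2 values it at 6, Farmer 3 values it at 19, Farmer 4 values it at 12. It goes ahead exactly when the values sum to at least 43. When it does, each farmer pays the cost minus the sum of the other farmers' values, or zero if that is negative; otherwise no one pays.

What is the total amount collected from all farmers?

8

Total value 60 ≥ cost 43, so it is built.
Farmer 1: others sum to 37; max(0, 43 - 37) = 6.
Farmer 2: others sum to 54; max(0, 43 - 54) = 0.
Farmer 3: others sum to 41; max(0, 43 - 41) = 2.
Farmer 4: others sum to 48; max(0, 43 - 48) = 0.
Total collected = 6 + 0 + 2 + 0 = 8.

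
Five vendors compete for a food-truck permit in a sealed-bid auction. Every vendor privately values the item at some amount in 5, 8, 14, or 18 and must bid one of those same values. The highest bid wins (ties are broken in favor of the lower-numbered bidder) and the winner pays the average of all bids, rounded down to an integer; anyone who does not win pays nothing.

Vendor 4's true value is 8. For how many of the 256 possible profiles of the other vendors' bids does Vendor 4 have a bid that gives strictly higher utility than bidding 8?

Others bid (5, 5, 8, 5): truth gives 0; bid 14 gives 1 > 0. Violating.
Others bid (5, 8, 5, 5): truth gives 0; bid 14 gives 1 > 0. Violating.
Others bid (8, 5, 5, 5): truth gives 0; bid 14 gives 1 > 0. Violating.
Others bid (5, 5, 5, 5): truth gives 3; no alternative beats it.
Others bid (5, 5, 5, 8): truth gives 2; no alternative beats it.
(Checking all 256 profiles: 3 have a profitable deviation, 253 do not.)

3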